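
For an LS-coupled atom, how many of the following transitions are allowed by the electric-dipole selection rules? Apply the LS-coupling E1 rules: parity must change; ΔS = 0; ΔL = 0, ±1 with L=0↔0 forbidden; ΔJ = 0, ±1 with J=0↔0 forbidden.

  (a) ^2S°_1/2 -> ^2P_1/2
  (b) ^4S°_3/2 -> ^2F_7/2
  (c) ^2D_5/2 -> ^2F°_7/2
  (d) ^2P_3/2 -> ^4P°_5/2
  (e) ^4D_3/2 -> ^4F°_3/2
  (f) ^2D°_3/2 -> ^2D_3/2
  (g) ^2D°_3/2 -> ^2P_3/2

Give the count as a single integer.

5

(a) allowed
(b) forbidden (ΔS, ΔL, ΔJ fail)
(c) allowed
(d) forbidden (ΔS fails)
(e) allowed
(f) allowed
(g) allowed
Total allowed: 5 of 7.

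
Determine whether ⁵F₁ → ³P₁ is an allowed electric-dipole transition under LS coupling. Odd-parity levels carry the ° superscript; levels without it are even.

Reading off the term symbols: S 2→1, L 3→1, J 1→1, parity even→even.
Parity must change: even → even — violated.
ΔS = 0: S: 2 → 1 — violated.
ΔL = 0, ±1 (not L=0↔0): L: 3 → 1, ΔL = -2 — violated.
ΔJ = 0, ±1 (not J=0↔0): J: 1 → 1, ΔJ = +0 — satisfied.
Rule(s) violated: parity, ΔS, ΔL.

forbidden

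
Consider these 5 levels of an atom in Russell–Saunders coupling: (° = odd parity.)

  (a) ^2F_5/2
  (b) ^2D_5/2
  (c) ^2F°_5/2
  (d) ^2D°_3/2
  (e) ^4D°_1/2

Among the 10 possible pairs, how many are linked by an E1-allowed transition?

4

(a)–(b): forbidden (parity).
(a)–(c): allowed.
(a)–(d): allowed.
(a)–(e): forbidden (ΔS, ΔJ).
(b)–(c): allowed.
(b)–(d): allowed.
(b)–(e): forbidden (ΔS, ΔJ).
(c)–(d): forbidden (parity).
(c)–(e): forbidden (parity, ΔS, ΔJ).
(d)–(e): forbidden (parity, ΔS).
Allowed pairs: 4 of 10.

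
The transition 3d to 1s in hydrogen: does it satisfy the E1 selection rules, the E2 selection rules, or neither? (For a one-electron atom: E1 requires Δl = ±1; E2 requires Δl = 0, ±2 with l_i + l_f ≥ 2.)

E2

Δl = 0 − 2 = -2; l_i + l_f = 2.
E1 (Δl = ±1): not satisfied.
E2 (Δl = 0,±2, l_i+l_f ≥ 2): satisfied.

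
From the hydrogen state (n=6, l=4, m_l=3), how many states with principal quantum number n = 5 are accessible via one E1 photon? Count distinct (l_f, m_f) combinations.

2

E1 requires Δl = ±1, so l_f ∈ {3, 5}; with 0 ≤ l_f ≤ n_f−1 = 4, the allowed l_f values are {3}.
For l_f = 3: m_f ∈ {m_i−1, m_i, m_i+1} ∩ [−3, 3] = {2, 3} → 2 states.
Total: 2.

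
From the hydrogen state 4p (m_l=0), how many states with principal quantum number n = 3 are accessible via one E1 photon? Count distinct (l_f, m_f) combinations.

E1 requires Δl = ±1, so l_f ∈ {0, 2}; with 0 ≤ l_f ≤ n_f−1 = 2, the allowed l_f values are {0, 2}.
For l_f = 0: m_f ∈ {m_i−1, m_i, m_i+1} ∩ [−0, 0] = {0} → 1 state.
For l_f = 2: m_f ∈ {m_i−1, m_i, m_i+1} ∩ [−2, 2] = {-1, 0, 1} → 3 states.
Total: 4.

4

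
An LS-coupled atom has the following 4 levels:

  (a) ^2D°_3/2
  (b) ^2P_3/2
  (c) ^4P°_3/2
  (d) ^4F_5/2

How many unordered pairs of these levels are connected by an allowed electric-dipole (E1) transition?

1

(a)–(b): allowed.
(a)–(c): forbidden (parity, ΔS).
(a)–(d): forbidden (ΔS).
(b)–(c): forbidden (ΔS).
(b)–(d): forbidden (parity, ΔS, ΔL).
(c)–(d): forbidden (ΔL).
Allowed pairs: 1 of 6.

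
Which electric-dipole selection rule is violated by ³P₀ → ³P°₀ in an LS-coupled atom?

Parity must change: even → odd — ok.
ΔS = 0: S: 1 → 1 — ok.
ΔL = 0, ±1 (not L=0↔0): L: 1 → 1, ΔL = +0 — ok.
ΔJ = 0, ±1 (not J=0↔0): J: 0 → 0, ΔJ = +0 — fails.

the J=0 ↔ J=0 exclusion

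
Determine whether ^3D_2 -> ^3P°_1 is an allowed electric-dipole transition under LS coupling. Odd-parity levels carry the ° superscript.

Parity must change: even → odd — ok.
ΔS = 0: S: 1 → 1 — ok.
ΔL = 0, ±1 (not L=0↔0): L: 2 → 1, ΔL = -1 — ok.
ΔJ = 0, ±1 (not J=0↔0): J: 2 → 1, ΔJ = -1 — ok.
All four E1 rules are satisfied.

allowed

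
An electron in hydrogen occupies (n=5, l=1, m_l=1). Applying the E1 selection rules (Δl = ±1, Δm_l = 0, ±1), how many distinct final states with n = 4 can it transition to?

4

E1 requires Δl = ±1, so l_f ∈ {0, 2}; with 0 ≤ l_f ≤ n_f−1 = 3, the allowed l_f values are {0, 2}.
For l_f = 0: m_f ∈ {m_i−1, m_i, m_i+1} ∩ [−0, 0] = {0} → 1 state.
For l_f = 2: m_f ∈ {m_i−1, m_i, m_i+1} ∩ [−2, 2] = {0, 1, 2} → 3 states.
Total: 4.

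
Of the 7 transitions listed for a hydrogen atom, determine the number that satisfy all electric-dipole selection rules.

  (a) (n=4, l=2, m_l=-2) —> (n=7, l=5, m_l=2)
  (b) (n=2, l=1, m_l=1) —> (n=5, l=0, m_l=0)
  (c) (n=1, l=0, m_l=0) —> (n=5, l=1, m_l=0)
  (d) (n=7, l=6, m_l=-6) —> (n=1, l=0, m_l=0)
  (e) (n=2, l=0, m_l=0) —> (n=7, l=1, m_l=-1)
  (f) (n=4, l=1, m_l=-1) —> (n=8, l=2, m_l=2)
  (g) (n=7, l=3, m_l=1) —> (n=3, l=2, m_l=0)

4

(a) forbidden — Δl = +3 (E1 requires Δl = ±1); Δm_l = +4 (E1 requires Δm_l = 0, ±1)
(b) allowed
(c) allowed
(d) forbidden — Δl = -6 (E1 requires Δl = ±1); Δm_l = +6 (E1 requires Δm_l = 0, ±1)
(e) allowed
(f) forbidden — Δm_l = +3 (E1 requires Δm_l = 0, ±1)
(g) allowed
Total allowed: 4 of 7.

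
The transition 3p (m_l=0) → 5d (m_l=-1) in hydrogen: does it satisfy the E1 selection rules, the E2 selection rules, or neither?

E1

Δl = 2 − 1 = +1; l_i + l_f = 3.
Δm_l = -1.
E1 (Δl = ±1, |Δm_l| ≤ 1): satisfied.
E2 (Δl = 0,±2, l_i+l_f ≥ 2, |Δm_l| ≤ 2): not satisfied.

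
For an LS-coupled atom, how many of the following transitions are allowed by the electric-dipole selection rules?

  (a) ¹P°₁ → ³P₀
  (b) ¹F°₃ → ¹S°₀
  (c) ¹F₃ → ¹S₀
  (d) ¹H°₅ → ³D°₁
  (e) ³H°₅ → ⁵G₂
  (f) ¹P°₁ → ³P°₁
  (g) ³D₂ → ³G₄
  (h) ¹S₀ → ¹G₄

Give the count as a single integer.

(a) forbidden (ΔS fails)
(b) forbidden (parity, ΔL, ΔJ fail)
(c) forbidden (parity, ΔL, ΔJ fail)
(d) forbidden (parity, ΔS, ΔL, ΔJ fail)
(e) forbidden (ΔS, ΔJ fail)
(f) forbidden (parity, ΔS fail)
(g) forbidden (parity, ΔL, ΔJ fail)
(h) forbidden (parity, ΔL, ΔJ fail)
Total allowed: 0 of 8.

0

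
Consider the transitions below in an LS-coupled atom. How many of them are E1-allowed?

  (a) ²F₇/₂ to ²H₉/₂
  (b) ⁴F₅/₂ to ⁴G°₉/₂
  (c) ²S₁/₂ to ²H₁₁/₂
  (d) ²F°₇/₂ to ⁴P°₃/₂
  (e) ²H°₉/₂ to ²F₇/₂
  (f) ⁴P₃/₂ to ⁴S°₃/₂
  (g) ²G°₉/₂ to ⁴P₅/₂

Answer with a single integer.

(a) forbidden (parity, ΔL fail)
(b) forbidden (ΔJ fails)
(c) forbidden (parity, ΔL, ΔJ fail)
(d) forbidden (parity, ΔS, ΔL, ΔJ fail)
(e) forbidden (ΔL fails)
(f) allowed
(g) forbidden (ΔS, ΔL, ΔJ fail)
Total allowed: 1 of 7.

1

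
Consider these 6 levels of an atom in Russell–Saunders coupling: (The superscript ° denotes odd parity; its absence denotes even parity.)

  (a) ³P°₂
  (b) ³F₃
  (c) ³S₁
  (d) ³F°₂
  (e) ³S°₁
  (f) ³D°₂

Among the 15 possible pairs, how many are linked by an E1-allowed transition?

(a)–(b): forbidden (ΔL).
(a)–(c): allowed.
(a)–(d): forbidden (parity, ΔL).
(a)–(e): forbidden (parity).
(a)–(f): forbidden (parity).
(b)–(c): forbidden (parity, ΔL, ΔJ).
(b)–(d): allowed.
(b)–(e): forbidden (ΔL, ΔJ).
(b)–(f): allowed.
(c)–(d): forbidden (ΔL).
(c)–(e): forbidden (ΔL).
(c)–(f): forbidden (ΔL).
(d)–(e): forbidden (parity, ΔL).
(d)–(f): forbidden (parity).
(e)–(f): forbidden (parity, ΔL).
Allowed pairs: 3 of 15.

3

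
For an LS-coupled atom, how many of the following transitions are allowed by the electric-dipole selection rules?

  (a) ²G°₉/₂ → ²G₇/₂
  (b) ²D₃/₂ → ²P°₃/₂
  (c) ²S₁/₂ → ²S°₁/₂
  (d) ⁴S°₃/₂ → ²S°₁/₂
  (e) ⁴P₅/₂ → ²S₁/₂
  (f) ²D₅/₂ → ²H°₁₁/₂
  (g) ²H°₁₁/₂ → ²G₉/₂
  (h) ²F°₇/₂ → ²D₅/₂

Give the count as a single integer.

4

(a) allowed
(b) allowed
(c) forbidden (ΔL fails)
(d) forbidden (parity, ΔS, ΔL fail)
(e) forbidden (parity, ΔS, ΔJ fail)
(f) forbidden (ΔL, ΔJ fail)
(g) allowed
(h) allowed
Total allowed: 4 of 8.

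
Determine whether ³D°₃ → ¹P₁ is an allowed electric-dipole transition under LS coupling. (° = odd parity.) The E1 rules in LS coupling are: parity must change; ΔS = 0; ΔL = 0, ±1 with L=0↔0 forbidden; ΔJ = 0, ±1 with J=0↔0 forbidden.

Initial level: S=1, L=2, J=3, parity odd. Final level: S=0, L=1, J=1, parity even.
Parity must change: odd → even — ok.
ΔS = 0: S: 1 → 0 — fails.
ΔL = 0, ±1 (not L=0↔0): L: 2 → 1, ΔL = -1 — ok.
ΔJ = 0, ±1 (not J=0↔0): J: 3 → 1, ΔJ = -2 — fails.
Rule(s) violated: ΔS, ΔJ.

forbidden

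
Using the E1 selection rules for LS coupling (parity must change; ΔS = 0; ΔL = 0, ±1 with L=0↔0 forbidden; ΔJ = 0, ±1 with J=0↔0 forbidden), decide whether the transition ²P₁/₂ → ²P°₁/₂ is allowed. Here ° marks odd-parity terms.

allowed

Reading off the term symbols: S 1/2→1/2, L 1→1, J 1/2→1/2, parity even→odd.
Parity must change: even → odd — satisfied.
ΔS = 0: S: 1/2 → 1/2 — satisfied.
ΔL = 0, ±1 (not L=0↔0): L: 1 → 1, ΔL = +0 — satisfied.
ΔJ = 0, ±1 (not J=0↔0): J: 1/2 → 1/2, ΔJ = +0 — satisfied.
All four E1 rules are satisfied.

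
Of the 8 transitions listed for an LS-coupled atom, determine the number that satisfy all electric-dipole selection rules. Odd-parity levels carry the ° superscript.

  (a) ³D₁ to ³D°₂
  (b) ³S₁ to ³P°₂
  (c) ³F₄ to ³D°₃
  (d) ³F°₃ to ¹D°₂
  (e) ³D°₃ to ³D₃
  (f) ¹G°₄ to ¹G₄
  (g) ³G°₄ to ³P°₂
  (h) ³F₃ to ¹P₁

5

(a) allowed
(b) allowed
(c) allowed
(d) forbidden (parity, ΔS fail)
(e) allowed
(f) allowed
(g) forbidden (parity, ΔL, ΔJ fail)
(h) forbidden (parity, ΔS, ΔL, ΔJ fail)
Total allowed: 5 of 8.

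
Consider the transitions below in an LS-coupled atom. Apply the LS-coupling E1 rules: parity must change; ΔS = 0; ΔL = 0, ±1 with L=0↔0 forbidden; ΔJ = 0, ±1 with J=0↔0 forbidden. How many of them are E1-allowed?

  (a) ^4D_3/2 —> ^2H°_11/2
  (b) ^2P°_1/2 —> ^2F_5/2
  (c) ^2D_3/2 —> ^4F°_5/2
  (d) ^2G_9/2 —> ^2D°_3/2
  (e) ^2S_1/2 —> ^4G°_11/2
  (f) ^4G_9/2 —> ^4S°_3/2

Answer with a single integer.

(a) forbidden (ΔS, ΔL, ΔJ fail)
(b) forbidden (ΔL, ΔJ fail)
(c) forbidden (ΔS fails)
(d) forbidden (ΔL, ΔJ fail)
(e) forbidden (ΔS, ΔL, ΔJ fail)
(f) forbidden (ΔL, ΔJ fail)
Total allowed: 0 of 6.

0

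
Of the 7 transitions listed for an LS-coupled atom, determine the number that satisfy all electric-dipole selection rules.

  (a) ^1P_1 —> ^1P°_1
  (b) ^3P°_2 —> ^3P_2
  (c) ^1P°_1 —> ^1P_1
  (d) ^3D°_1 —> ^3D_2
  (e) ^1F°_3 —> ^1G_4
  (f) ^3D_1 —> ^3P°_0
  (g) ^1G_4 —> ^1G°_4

7

(a) allowed
(b) allowed
(c) allowed
(d) allowed
(e) allowed
(f) allowed
(g) allowed
Total allowed: 7 of 7.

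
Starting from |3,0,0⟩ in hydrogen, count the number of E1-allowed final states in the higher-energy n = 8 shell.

3

E1 requires Δl = ±1, so l_f ∈ {-1, 1}; with 0 ≤ l_f ≤ n_f−1 = 7, the allowed l_f values are {1}.
For l_f = 1: m_f ∈ {m_i−1, m_i, m_i+1} ∩ [−1, 1] = {-1, 0, 1} → 3 states.
Total: 3.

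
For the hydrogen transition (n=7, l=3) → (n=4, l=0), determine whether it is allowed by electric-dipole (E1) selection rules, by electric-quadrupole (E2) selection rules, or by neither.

neither

Δl = 0 − 3 = -3; l_i + l_f = 3.
E1 (Δl = ±1): not satisfied.
E2 (Δl = 0,±2, l_i+l_f ≥ 2): not satisfied.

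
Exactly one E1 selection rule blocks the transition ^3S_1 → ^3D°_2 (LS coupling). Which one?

the ΔL = 0, ±1 rule

Reading off the term symbols: S 1→1, L 0→2, J 1→2, parity even→odd.
Parity must change: even → odd — ok.
ΔS = 0: S: 1 → 1 — ok.
ΔL = 0, ±1 (not L=0↔0): L: 0 → 2, ΔL = +2 — fails.
ΔJ = 0, ±1 (not J=0↔0): J: 1 → 2, ΔJ = +1 — ok.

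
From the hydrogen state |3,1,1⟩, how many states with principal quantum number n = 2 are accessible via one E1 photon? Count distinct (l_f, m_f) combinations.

1

E1 requires Δl = ±1, so l_f ∈ {0, 2}; with 0 ≤ l_f ≤ n_f−1 = 1, the allowed l_f values are {0}.
For l_f = 0: m_f ∈ {m_i−1, m_i, m_i+1} ∩ [−0, 0] = {0} → 1 state.
Total: 1.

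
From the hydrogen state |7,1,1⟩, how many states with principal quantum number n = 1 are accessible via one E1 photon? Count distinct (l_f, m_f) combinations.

E1 requires Δl = ±1, so l_f ∈ {0, 2}; with 0 ≤ l_f ≤ n_f−1 = 0, the allowed l_f values are {0}.
For l_f = 0: m_f ∈ {m_i−1, m_i, m_i+1} ∩ [−0, 0] = {0} → 1 state.
Total: 1.

1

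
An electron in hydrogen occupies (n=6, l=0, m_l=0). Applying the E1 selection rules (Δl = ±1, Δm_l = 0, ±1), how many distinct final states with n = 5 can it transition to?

3

E1 requires Δl = ±1, so l_f ∈ {-1, 1}; with 0 ≤ l_f ≤ n_f−1 = 4, the allowed l_f values are {1}.
For l_f = 1: m_f ∈ {m_i−1, m_i, m_i+1} ∩ [−1, 1] = {-1, 0, 1} → 3 states.
Total: 3.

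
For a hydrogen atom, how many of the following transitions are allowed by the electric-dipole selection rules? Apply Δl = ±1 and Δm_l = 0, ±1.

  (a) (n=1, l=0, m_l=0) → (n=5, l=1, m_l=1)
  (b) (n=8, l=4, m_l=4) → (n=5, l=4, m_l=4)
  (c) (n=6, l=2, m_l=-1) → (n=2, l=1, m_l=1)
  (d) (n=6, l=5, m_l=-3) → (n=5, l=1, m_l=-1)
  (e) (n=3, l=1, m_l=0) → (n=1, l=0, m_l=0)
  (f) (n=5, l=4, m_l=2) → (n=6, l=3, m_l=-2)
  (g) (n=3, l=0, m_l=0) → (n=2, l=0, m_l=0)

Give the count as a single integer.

2

(a) allowed
(b) forbidden — Δl = +0 (E1 requires Δl = ±1)
(c) forbidden — Δm_l = +2 (E1 requires Δm_l = 0, ±1)
(d) forbidden — Δl = -4 (E1 requires Δl = ±1); Δm_l = +2 (E1 requires Δm_l = 0, ±1)
(e) allowed
(f) forbidden — Δm_l = -4 (E1 requires Δm_l = 0, ±1)
(g) forbidden — Δl = +0 (E1 requires Δl = ±1)
Total allowed: 2 of 7.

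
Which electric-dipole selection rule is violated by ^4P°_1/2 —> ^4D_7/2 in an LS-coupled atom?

Reading off the term symbols: S 3/2→3/2, L 1→2, J 1/2→7/2, parity odd→even.
Parity must change: odd → even — satisfied.
ΔS = 0: S: 3/2 → 3/2 — satisfied.
ΔL = 0, ±1 (not L=0↔0): L: 1 → 2, ΔL = +1 — satisfied.
ΔJ = 0, ±1 (not J=0↔0): J: 1/2 → 7/2, ΔJ = +3 — violated.

the ΔJ = 0, ±1 rule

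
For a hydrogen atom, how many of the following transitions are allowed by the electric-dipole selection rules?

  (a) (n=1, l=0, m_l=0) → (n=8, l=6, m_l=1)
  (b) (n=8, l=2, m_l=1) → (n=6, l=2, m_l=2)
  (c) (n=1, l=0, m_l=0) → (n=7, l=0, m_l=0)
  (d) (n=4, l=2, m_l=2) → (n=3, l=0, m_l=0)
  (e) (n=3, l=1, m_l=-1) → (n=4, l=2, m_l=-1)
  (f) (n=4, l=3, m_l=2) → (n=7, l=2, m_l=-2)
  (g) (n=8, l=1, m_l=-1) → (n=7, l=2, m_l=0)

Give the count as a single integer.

2

(a) forbidden — Δl = +6 (E1 requires Δl = ±1)
(b) forbidden — Δl = +0 (E1 requires Δl = ±1)
(c) forbidden — Δl = +0 (E1 requires Δl = ±1)
(d) forbidden — Δl = -2 (E1 requires Δl = ±1); Δm_l = -2 (E1 requires Δm_l = 0, ±1)
(e) allowed
(f) forbidden — Δm_l = -4 (E1 requires Δm_l = 0, ±1)
(g) allowed
Total allowed: 2 of 7.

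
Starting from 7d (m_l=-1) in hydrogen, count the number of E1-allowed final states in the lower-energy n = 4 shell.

5

E1 requires Δl = ±1, so l_f ∈ {1, 3}; with 0 ≤ l_f ≤ n_f−1 = 3, the allowed l_f values are {1, 3}.
For l_f = 1: m_f ∈ {m_i−1, m_i, m_i+1} ∩ [−1, 1] = {-1, 0} → 2 states.
For l_f = 3: m_f ∈ {m_i−1, m_i, m_i+1} ∩ [−3, 3] = {-2, -1, 0} → 3 states.
Total: 5.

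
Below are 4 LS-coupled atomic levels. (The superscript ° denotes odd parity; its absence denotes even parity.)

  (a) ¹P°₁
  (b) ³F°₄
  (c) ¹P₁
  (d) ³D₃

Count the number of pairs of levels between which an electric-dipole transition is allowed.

2

(a)–(b): forbidden (parity, ΔS, ΔL, ΔJ).
(a)–(c): allowed.
(a)–(d): forbidden (ΔS, ΔJ).
(b)–(c): forbidden (ΔS, ΔL, ΔJ).
(b)–(d): allowed.
(c)–(d): forbidden (parity, ΔS, ΔJ).
Allowed pairs: 2 of 6.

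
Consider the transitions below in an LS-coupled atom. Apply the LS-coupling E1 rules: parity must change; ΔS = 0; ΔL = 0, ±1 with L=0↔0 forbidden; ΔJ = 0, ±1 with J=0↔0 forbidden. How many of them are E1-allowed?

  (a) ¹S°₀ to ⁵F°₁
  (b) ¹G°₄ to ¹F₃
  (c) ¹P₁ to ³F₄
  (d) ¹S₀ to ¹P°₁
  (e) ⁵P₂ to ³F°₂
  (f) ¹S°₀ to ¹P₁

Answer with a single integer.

3

(a) forbidden (parity, ΔS, ΔL fail)
(b) allowed
(c) forbidden (parity, ΔS, ΔL, ΔJ fail)
(d) allowed
(e) forbidden (ΔS, ΔL fail)
(f) allowed
Total allowed: 3 of 6.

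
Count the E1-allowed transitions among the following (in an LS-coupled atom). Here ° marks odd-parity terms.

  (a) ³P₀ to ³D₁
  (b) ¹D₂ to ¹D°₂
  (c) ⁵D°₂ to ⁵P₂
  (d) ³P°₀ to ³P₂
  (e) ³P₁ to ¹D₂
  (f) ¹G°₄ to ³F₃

(a) forbidden (parity fails)
(b) allowed
(c) allowed
(d) forbidden (ΔJ fails)
(e) forbidden (parity, ΔS fail)
(f) forbidden (ΔS fails)
Total allowed: 2 of 6.

2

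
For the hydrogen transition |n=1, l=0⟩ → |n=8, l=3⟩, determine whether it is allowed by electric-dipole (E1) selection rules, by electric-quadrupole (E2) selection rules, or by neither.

neither

Δl = 3 − 0 = +3; l_i + l_f = 3.
E1 (Δl = ±1): not satisfied.
E2 (Δl = 0,±2, l_i+l_f ≥ 2): not satisfied.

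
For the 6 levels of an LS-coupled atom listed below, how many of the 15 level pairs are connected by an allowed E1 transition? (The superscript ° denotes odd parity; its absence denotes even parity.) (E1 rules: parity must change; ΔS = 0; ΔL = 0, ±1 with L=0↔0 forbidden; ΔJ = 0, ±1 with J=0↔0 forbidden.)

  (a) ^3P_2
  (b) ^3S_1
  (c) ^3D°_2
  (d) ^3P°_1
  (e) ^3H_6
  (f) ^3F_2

(a)–(b): forbidden (parity).
(a)–(c): allowed.
(a)–(d): allowed.
(a)–(e): forbidden (parity, ΔL, ΔJ).
(a)–(f): forbidden (parity, ΔL).
(b)–(c): forbidden (ΔL).
(b)–(d): allowed.
(b)–(e): forbidden (parity, ΔL, ΔJ).
(b)–(f): forbidden (parity, ΔL).
(c)–(d): forbidden (parity).
(c)–(e): forbidden (ΔL, ΔJ).
(c)–(f): allowed.
(d)–(e): forbidden (ΔL, ΔJ).
(d)–(f): forbidden (ΔL).
(e)–(f): forbidden (parity, ΔL, ΔJ).
Allowed pairs: 4 of 15.

4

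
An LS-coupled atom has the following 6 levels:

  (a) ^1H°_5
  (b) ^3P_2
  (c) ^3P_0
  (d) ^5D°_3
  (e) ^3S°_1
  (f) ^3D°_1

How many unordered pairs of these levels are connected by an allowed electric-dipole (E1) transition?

4

(a)–(b): forbidden (ΔS, ΔL, ΔJ).
(a)–(c): forbidden (ΔS, ΔL, ΔJ).
(a)–(d): forbidden (parity, ΔS, ΔL, ΔJ).
(a)–(e): forbidden (parity, ΔS, ΔL, ΔJ).
(a)–(f): forbidden (parity, ΔS, ΔL, ΔJ).
(b)–(c): forbidden (parity, ΔJ).
(b)–(d): forbidden (ΔS).
(b)–(e): allowed.
(b)–(f): allowed.
(c)–(d): forbidden (ΔS, ΔJ).
(c)–(e): allowed.
(c)–(f): allowed.
(d)–(e): forbidden (parity, ΔS, ΔL, ΔJ).
(d)–(f): forbidden (parity, ΔS, ΔJ).
(e)–(f): forbidden (parity, ΔL).
Allowed pairs: 4 of 15.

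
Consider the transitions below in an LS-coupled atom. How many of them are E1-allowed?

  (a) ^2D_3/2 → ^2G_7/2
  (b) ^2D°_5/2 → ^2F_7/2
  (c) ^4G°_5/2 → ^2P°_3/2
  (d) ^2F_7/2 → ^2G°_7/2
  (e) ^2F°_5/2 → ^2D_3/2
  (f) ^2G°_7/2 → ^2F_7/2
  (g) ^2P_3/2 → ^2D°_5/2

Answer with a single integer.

(a) forbidden (parity, ΔL, ΔJ fail)
(b) allowed
(c) forbidden (parity, ΔS, ΔL fail)
(d) allowed
(e) allowed
(f) allowed
(g) allowed
Total allowed: 5 of 7.

5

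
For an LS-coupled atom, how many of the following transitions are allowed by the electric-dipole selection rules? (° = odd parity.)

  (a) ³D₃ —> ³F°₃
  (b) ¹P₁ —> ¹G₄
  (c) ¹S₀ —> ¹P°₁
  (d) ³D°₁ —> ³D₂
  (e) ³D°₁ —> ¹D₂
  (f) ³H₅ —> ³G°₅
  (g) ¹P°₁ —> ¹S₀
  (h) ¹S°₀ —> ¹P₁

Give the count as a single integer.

6

(a) allowed
(b) forbidden (parity, ΔL, ΔJ fail)
(c) allowed
(d) allowed
(e) forbidden (ΔS fails)
(f) allowed
(g) allowed
(h) allowed
Total allowed: 6 of 8.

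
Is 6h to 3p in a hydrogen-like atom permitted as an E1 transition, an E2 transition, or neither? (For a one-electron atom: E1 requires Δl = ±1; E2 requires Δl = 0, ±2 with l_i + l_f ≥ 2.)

Δl = 1 − 5 = -4; l_i + l_f = 6.
E1 (Δl = ±1): not satisfied.
E2 (Δl = 0,±2, l_i+l_f ≥ 2): not satisfied.

neither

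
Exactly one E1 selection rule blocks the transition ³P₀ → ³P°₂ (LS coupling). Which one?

Parity must change: even → odd — ok.
ΔS = 0: S: 1 → 1 — ok.
ΔL = 0, ±1 (not L=0↔0): L: 1 → 1, ΔL = +0 — ok.
ΔJ = 0, ±1 (not J=0↔0): J: 0 → 2, ΔJ = +2 — fails.

the ΔJ = 0, ±1 rule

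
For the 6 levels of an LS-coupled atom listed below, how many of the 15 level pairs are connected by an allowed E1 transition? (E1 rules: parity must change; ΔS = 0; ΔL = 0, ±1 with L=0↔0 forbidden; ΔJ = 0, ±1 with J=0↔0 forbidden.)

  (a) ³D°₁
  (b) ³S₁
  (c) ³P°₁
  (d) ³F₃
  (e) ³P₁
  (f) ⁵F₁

3

(a)–(b): forbidden (ΔL).
(a)–(c): forbidden (parity).
(a)–(d): forbidden (ΔJ).
(a)–(e): allowed.
(a)–(f): forbidden (ΔS).
(b)–(c): allowed.
(b)–(d): forbidden (parity, ΔL, ΔJ).
(b)–(e): forbidden (parity).
(b)–(f): forbidden (parity, ΔS, ΔL).
(c)–(d): forbidden (ΔL, ΔJ).
(c)–(e): allowed.
(c)–(f): forbidden (ΔS, ΔL).
(d)–(e): forbidden (parity, ΔL, ΔJ).
(d)–(f): forbidden (parity, ΔS, ΔJ).
(e)–(f): forbidden (parity, ΔS, ΔL).
Allowed pairs: 3 of 15.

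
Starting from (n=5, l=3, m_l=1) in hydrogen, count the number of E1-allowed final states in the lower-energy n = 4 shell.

3

E1 requires Δl = ±1, so l_f ∈ {2, 4}; with 0 ≤ l_f ≤ n_f−1 = 3, the allowed l_f values are {2}.
For l_f = 2: m_f ∈ {m_i−1, m_i, m_i+1} ∩ [−2, 2] = {0, 1, 2} → 3 states.
Total: 3.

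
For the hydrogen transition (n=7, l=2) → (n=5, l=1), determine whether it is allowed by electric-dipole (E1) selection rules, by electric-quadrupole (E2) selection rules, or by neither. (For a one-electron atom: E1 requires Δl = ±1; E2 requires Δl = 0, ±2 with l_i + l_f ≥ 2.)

E1

Δl = 1 − 2 = -1; l_i + l_f = 3.
E1 (Δl = ±1): satisfied.
E2 (Δl = 0,±2, l_i+l_f ≥ 2): not satisfied.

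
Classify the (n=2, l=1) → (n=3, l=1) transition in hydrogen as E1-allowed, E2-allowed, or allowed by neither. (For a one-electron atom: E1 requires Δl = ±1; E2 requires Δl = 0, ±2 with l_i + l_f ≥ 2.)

E2

Δl = 1 − 1 = +0; l_i + l_f = 2.
E1 (Δl = ±1): not satisfied.
E2 (Δl = 0,±2, l_i+l_f ≥ 2): satisfied.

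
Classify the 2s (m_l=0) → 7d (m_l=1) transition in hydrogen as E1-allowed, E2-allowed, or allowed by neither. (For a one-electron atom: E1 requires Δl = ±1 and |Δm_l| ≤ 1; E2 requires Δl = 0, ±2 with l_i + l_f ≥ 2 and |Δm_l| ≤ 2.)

E2

Δl = 2 − 0 = +2; l_i + l_f = 2.
Δm_l = +1.
E1 (Δl = ±1, |Δm_l| ≤ 1): not satisfied.
E2 (Δl = 0,±2, l_i+l_f ≥ 2, |Δm_l| ≤ 2): satisfied.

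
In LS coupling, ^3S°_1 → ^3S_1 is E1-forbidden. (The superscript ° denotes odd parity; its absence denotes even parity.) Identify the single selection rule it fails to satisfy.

the L=0 ↔ L=0 exclusion

Parity must change: odd → even — satisfied.
ΔS = 0: S: 1 → 1 — satisfied.
ΔL = 0, ±1 (not L=0↔0): L: 0 → 0, ΔL = +0 — violated.
ΔJ = 0, ±1 (not J=0↔0): J: 1 → 1, ΔJ = +0 — satisfied.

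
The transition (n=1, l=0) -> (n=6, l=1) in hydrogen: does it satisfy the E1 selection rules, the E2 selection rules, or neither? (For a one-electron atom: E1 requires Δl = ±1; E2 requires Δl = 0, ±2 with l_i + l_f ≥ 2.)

E1

Δl = 1 − 0 = +1; l_i + l_f = 1.
E1 (Δl = ±1): satisfied.
E2 (Δl = 0,±2, l_i+l_f ≥ 2): not satisfied.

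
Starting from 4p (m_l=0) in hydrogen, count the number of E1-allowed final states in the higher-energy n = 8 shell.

4

E1 requires Δl = ±1, so l_f ∈ {0, 2}; with 0 ≤ l_f ≤ n_f−1 = 7, the allowed l_f values are {0, 2}.
For l_f = 0: m_f ∈ {m_i−1, m_i, m_i+1} ∩ [−0, 0] = {0} → 1 state.
For l_f = 2: m_f ∈ {m_i−1, m_i, m_i+1} ∩ [−2, 2] = {-1, 0, 1} → 3 states.
Total: 4.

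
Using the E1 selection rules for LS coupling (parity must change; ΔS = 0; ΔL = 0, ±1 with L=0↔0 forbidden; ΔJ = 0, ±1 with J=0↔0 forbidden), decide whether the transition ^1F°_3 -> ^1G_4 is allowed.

Reading off the term symbols: S 0→0, L 3→4, J 3→4, parity odd→even.
Parity must change: odd → even — ok.
ΔS = 0: S: 0 → 0 — ok.
ΔL = 0, ±1 (not L=0↔0): L: 3 → 4, ΔL = +1 — ok.
ΔJ = 0, ±1 (not J=0↔0): J: 3 → 4, ΔJ = +1 — ok.
All four E1 rules are satisfied.

allowed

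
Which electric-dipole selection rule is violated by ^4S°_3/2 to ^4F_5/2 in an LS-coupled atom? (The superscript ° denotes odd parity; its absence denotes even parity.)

the ΔL = 0, ±1 rule

ΔJ = 0, ±1 (not J=0↔0): J: 3/2 → 5/2, ΔJ = +1 — satisfied.
Parity must change: odd → even — satisfied.
ΔS = 0: S: 3/2 → 3/2 — satisfied.
ΔL = 0, ±1 (not L=0↔0): L: 0 → 3, ΔL = +3 — violated.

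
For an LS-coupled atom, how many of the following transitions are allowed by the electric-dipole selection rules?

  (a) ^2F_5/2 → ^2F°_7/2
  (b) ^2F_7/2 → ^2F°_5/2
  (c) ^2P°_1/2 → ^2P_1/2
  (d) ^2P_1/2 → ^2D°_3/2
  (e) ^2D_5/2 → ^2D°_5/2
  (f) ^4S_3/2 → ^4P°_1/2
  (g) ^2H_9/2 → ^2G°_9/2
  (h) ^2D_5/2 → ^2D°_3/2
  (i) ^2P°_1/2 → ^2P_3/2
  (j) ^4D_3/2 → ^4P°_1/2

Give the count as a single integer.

10

(a) allowed
(b) allowed
(c) allowed
(d) allowed
(e) allowed
(f) allowed
(g) allowed
(h) allowed
(i) allowed
(j) allowed
Total allowed: 10 of 10.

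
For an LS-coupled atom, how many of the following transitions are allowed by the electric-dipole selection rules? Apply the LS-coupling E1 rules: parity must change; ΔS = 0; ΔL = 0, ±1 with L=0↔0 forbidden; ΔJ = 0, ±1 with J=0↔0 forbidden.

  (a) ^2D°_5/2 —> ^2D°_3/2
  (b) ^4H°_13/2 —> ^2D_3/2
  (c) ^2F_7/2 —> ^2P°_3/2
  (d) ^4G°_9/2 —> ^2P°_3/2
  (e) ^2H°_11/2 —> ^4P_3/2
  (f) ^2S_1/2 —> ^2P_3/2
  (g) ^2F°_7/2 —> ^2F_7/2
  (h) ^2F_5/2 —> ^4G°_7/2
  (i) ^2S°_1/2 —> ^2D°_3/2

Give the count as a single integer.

(a) forbidden (parity fails)
(b) forbidden (ΔS, ΔL, ΔJ fail)
(c) forbidden (ΔL, ΔJ fail)
(d) forbidden (parity, ΔS, ΔL, ΔJ fail)
(e) forbidden (ΔS, ΔL, ΔJ fail)
(f) forbidden (parity fails)
(g) allowed
(h) forbidden (ΔS fails)
(i) forbidden (parity, ΔL fail)
Total allowed: 1 of 9.

1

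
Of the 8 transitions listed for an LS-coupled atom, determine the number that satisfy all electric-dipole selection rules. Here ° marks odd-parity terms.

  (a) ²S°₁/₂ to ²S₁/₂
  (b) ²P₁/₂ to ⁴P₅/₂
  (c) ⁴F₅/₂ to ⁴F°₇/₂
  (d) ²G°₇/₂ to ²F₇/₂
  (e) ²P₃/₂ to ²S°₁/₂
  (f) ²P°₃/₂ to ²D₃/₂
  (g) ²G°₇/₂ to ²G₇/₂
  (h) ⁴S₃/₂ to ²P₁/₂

(a) forbidden (ΔL fails)
(b) forbidden (parity, ΔS, ΔJ fail)
(c) allowed
(d) allowed
(e) allowed
(f) allowed
(g) allowed
(h) forbidden (parity, ΔS fail)
Total allowed: 5 of 8.

5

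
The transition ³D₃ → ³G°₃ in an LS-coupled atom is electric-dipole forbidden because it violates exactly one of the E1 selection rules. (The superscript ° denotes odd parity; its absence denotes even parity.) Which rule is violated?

the ΔL = 0, ±1 rule

Reading off the term symbols: S 1→1, L 2→4, J 3→3, parity even→odd.
ΔL = 0, ±1 (not L=0↔0): L: 2 → 4, ΔL = +2 — fails.
Parity must change: even → odd — passes.
ΔS = 0: S: 1 → 1 — passes.
ΔJ = 0, ±1 (not J=0↔0): J: 3 → 3, ΔJ = +0 — passes.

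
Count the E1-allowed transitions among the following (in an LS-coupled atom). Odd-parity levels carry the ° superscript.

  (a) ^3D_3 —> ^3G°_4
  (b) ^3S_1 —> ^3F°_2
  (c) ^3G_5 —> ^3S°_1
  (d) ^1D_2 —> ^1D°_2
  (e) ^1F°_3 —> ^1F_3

(a) forbidden (ΔL fails)
(b) forbidden (ΔL fails)
(c) forbidden (ΔL, ΔJ fail)
(d) allowed
(e) allowed
Total allowed: 2 of 5.

2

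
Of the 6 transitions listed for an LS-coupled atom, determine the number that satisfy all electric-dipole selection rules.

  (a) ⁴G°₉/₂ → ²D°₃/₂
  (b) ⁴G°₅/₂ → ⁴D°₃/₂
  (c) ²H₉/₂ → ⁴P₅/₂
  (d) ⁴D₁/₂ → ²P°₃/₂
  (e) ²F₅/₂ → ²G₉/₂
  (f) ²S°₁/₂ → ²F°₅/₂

0

(a) forbidden (parity, ΔS, ΔL, ΔJ fail)
(b) forbidden (parity, ΔL fail)
(c) forbidden (parity, ΔS, ΔL, ΔJ fail)
(d) forbidden (ΔS fails)
(e) forbidden (parity, ΔJ fail)
(f) forbidden (parity, ΔL, ΔJ fail)
Total allowed: 0 of 6.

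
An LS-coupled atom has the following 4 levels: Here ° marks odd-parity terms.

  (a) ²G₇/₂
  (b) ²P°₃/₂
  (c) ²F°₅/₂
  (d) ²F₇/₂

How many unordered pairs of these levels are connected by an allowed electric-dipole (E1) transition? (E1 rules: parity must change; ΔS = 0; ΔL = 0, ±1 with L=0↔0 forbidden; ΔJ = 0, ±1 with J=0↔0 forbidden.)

(a)–(b): forbidden (ΔL, ΔJ).
(a)–(c): allowed.
(a)–(d): forbidden (parity).
(b)–(c): forbidden (parity, ΔL).
(b)–(d): forbidden (ΔL, ΔJ).
(c)–(d): allowed.
Allowed pairs: 2 of 6.

2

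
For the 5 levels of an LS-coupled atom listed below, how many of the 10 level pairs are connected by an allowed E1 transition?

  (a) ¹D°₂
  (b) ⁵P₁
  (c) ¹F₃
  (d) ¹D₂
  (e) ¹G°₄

(a)–(b): forbidden (ΔS).
(a)–(c): allowed.
(a)–(d): allowed.
(a)–(e): forbidden (parity, ΔL, ΔJ).
(b)–(c): forbidden (parity, ΔS, ΔL, ΔJ).
(b)–(d): forbidden (parity, ΔS).
(b)–(e): forbidden (ΔS, ΔL, ΔJ).
(c)–(d): forbidden (parity).
(c)–(e): allowed.
(d)–(e): forbidden (ΔL, ΔJ).
Allowed pairs: 3 of 10.

3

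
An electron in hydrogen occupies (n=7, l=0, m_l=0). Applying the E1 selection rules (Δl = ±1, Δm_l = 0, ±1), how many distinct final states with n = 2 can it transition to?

3

E1 requires Δl = ±1, so l_f ∈ {-1, 1}; with 0 ≤ l_f ≤ n_f−1 = 1, the allowed l_f values are {1}.
For l_f = 1: m_f ∈ {m_i−1, m_i, m_i+1} ∩ [−1, 1] = {-1, 0, 1} → 3 states.
Total: 3.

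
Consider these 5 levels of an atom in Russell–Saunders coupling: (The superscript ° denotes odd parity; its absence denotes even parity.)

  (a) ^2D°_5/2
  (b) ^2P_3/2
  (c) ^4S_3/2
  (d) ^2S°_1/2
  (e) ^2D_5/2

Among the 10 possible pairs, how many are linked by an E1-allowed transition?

(a)–(b): allowed.
(a)–(c): forbidden (ΔS, ΔL).
(a)–(d): forbidden (parity, ΔL, ΔJ).
(a)–(e): allowed.
(b)–(c): forbidden (parity, ΔS).
(b)–(d): allowed.
(b)–(e): forbidden (parity).
(c)–(d): forbidden (ΔS, ΔL).
(c)–(e): forbidden (parity, ΔS, ΔL).
(d)–(e): forbidden (ΔL, ΔJ).
Allowed pairs: 3 of 10.

3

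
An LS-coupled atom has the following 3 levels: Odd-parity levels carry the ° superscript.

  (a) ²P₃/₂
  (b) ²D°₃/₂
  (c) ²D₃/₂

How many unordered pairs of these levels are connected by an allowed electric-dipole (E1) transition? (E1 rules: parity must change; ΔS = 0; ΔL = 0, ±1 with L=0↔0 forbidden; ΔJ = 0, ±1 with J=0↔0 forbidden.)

2

(a)–(b): allowed.
(a)–(c): forbidden (parity).
(b)–(c): allowed.
Allowed pairs: 2 of 3.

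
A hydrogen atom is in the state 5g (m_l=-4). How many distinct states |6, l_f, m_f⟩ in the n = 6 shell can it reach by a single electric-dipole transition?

E1 requires Δl = ±1, so l_f ∈ {3, 5}; with 0 ≤ l_f ≤ n_f−1 = 5, the allowed l_f values are {3, 5}.
For l_f = 3: m_f ∈ {m_i−1, m_i, m_i+1} ∩ [−3, 3] = {-3} → 1 state.
For l_f = 5: m_f ∈ {m_i−1, m_i, m_i+1} ∩ [−5, 5] = {-5, -4, -3} → 3 states.
Total: 4.

4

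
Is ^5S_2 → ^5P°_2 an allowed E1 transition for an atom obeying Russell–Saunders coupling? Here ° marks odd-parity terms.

allowed

Parity must change: even → odd — ok.
ΔS = 0: S: 2 → 2 — ok.
ΔL = 0, ±1 (not L=0↔0): L: 0 → 1, ΔL = +1 — ok.
ΔJ = 0, ±1 (not J=0↔0): J: 2 → 2, ΔJ = +0 — ok.
All four E1 rules are satisfied.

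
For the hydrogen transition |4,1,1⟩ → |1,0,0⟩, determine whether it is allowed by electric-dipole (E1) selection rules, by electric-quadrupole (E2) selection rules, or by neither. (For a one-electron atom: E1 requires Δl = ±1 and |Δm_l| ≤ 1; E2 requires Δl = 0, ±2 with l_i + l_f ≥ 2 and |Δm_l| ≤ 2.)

E1

Δl = 0 − 1 = -1; l_i + l_f = 1.
Δm_l = -1.
E1 (Δl = ±1, |Δm_l| ≤ 1): satisfied.
E2 (Δl = 0,±2, l_i+l_f ≥ 2, |Δm_l| ≤ 2): not satisfied.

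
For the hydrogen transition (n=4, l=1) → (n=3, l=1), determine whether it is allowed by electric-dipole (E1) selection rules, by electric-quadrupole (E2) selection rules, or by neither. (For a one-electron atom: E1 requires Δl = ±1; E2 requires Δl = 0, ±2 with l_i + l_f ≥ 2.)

E2

Δl = 1 − 1 = +0; l_i + l_f = 2.
E1 (Δl = ±1): not satisfied.
E2 (Δl = 0,±2, l_i+l_f ≥ 2): satisfied.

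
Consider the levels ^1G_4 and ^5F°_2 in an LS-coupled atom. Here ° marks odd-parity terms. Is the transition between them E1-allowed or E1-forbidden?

forbidden

Initial level: S=0, L=4, J=4, parity even. Final level: S=2, L=3, J=2, parity odd.
Parity must change: even → odd — passes.
ΔS = 0: S: 0 → 2 — fails.
ΔL = 0, ±1 (not L=0↔0): L: 4 → 3, ΔL = -1 — passes.
ΔJ = 0, ±1 (not J=0↔0): J: 4 → 2, ΔJ = -2 — fails.
Rule(s) violated: ΔS, ΔJ.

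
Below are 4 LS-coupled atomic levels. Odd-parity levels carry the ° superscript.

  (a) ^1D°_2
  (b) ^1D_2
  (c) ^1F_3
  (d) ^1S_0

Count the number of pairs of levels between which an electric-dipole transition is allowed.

(a)–(b): allowed.
(a)–(c): allowed.
(a)–(d): forbidden (ΔL, ΔJ).
(b)–(c): forbidden (parity).
(b)–(d): forbidden (parity, ΔL, ΔJ).
(c)–(d): forbidden (parity, ΔL, ΔJ).
Allowed pairs: 2 of 6.

2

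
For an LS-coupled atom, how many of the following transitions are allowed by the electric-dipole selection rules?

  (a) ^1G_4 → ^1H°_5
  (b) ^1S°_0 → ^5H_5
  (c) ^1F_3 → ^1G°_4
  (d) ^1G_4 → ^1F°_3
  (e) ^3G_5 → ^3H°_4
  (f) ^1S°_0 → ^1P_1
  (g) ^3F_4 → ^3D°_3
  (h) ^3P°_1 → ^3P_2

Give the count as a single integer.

(a) allowed
(b) forbidden (ΔS, ΔL, ΔJ fail)
(c) allowed
(d) allowed
(e) allowed
(f) allowed
(g) allowed
(h) allowed
Total allowed: 7 of 8.

7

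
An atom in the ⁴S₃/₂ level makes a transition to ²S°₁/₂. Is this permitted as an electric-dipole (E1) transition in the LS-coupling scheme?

forbidden

Parity must change: even → odd — passes.
ΔS = 0: S: 3/2 → 1/2 — fails.
ΔL = 0, ±1 (not L=0↔0): L: 0 → 0, ΔL = +0 — fails.
ΔJ = 0, ±1 (not J=0↔0): J: 3/2 → 1/2, ΔJ = -1 — passes.
Rule(s) violated: ΔS, ΔL.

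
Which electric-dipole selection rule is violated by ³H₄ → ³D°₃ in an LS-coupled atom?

the ΔL = 0, ±1 rule

Initial level: S=1, L=5, J=4, parity even. Final level: S=1, L=2, J=3, parity odd.
Parity must change: even → odd — ok.
ΔS = 0: S: 1 → 1 — ok.
ΔL = 0, ±1 (not L=0↔0): L: 5 → 2, ΔL = -3 — fails.
ΔJ = 0, ±1 (not J=0↔0): J: 4 → 3, ΔJ = -1 — ok.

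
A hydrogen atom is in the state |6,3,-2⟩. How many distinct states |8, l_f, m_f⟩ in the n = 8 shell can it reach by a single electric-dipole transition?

E1 requires Δl = ±1, so l_f ∈ {2, 4}; with 0 ≤ l_f ≤ n_f−1 = 7, the allowed l_f values are {2, 4}.
For l_f = 2: m_f ∈ {m_i−1, m_i, m_i+1} ∩ [−2, 2] = {-2, -1} → 2 states.
For l_f = 4: m_f ∈ {m_i−1, m_i, m_i+1} ∩ [−4, 4] = {-3, -2, -1} → 3 states.
Total: 5.

5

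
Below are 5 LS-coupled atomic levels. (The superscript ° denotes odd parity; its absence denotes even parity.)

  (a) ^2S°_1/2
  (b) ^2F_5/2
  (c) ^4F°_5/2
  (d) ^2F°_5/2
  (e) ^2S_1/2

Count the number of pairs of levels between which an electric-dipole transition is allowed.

(a)–(b): forbidden (ΔL, ΔJ).
(a)–(c): forbidden (parity, ΔS, ΔL, ΔJ).
(a)–(d): forbidden (parity, ΔL, ΔJ).
(a)–(e): forbidden (ΔL).
(b)–(c): forbidden (ΔS).
(b)–(d): allowed.
(b)–(e): forbidden (parity, ΔL, ΔJ).
(c)–(d): forbidden (parity, ΔS).
(c)–(e): forbidden (ΔS, ΔL, ΔJ).
(d)–(e): forbidden (ΔL, ΔJ).
Allowed pairs: 1 of 10.

1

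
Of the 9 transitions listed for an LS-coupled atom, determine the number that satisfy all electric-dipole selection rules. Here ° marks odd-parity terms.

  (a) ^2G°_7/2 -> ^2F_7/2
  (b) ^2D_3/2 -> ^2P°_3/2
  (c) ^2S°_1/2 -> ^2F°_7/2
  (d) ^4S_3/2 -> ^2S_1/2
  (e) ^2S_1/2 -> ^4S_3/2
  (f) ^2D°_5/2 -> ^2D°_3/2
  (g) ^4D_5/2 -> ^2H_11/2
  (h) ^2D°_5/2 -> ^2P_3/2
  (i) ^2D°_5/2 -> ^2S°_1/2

3

(a) allowed
(b) allowed
(c) forbidden (parity, ΔL, ΔJ fail)
(d) forbidden (parity, ΔS, ΔL fail)
(e) forbidden (parity, ΔS, ΔL fail)
(f) forbidden (parity fails)
(g) forbidden (parity, ΔS, ΔL, ΔJ fail)
(h) allowed
(i) forbidden (parity, ΔL, ΔJ fail)
Total allowed: 3 of 9.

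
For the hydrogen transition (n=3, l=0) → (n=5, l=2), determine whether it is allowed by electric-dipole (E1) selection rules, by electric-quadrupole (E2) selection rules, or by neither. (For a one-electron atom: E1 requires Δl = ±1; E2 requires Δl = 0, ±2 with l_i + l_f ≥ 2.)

Δl = 2 − 0 = +2; l_i + l_f = 2.
E1 (Δl = ±1): not satisfied.
E2 (Δl = 0,±2, l_i+l_f ≥ 2): satisfied.

E2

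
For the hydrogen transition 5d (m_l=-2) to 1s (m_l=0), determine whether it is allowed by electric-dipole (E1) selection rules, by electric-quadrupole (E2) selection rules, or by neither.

Δl = 0 − 2 = -2; l_i + l_f = 2.
Δm_l = +2.
E1 (Δl = ±1, |Δm_l| ≤ 1): not satisfied.
E2 (Δl = 0,±2, l_i+l_f ≥ 2, |Δm_l| ≤ 2): satisfied.

E2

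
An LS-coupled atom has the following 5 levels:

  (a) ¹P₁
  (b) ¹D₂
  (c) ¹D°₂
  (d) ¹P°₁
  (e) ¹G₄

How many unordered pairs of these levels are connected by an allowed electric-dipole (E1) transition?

(a)–(b): forbidden (parity).
(a)–(c): allowed.
(a)–(d): allowed.
(a)–(e): forbidden (parity, ΔL, ΔJ).
(b)–(c): allowed.
(b)–(d): allowed.
(b)–(e): forbidden (parity, ΔL, ΔJ).
(c)–(d): forbidden (parity).
(c)–(e): forbidden (ΔL, ΔJ).
(d)–(e): forbidden (ΔL, ΔJ).
Allowed pairs: 4 of 10.

4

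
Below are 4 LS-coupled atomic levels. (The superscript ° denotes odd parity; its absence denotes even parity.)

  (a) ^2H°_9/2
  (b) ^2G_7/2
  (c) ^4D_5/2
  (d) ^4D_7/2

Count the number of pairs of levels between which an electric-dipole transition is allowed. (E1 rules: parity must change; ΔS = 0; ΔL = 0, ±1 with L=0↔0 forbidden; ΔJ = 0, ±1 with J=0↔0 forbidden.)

1

(a)–(b): allowed.
(a)–(c): forbidden (ΔS, ΔL, ΔJ).
(a)–(d): forbidden (ΔS, ΔL).
(b)–(c): forbidden (parity, ΔS, ΔL).
(b)–(d): forbidden (parity, ΔS, ΔL).
(c)–(d): forbidden (parity).
Allowed pairs: 1 of 6.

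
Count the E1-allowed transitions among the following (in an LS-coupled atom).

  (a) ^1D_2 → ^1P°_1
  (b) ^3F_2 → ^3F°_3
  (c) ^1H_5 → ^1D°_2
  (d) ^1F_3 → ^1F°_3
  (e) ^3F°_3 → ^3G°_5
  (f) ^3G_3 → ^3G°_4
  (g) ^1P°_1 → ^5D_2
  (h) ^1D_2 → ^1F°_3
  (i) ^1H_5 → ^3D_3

5

(a) allowed
(b) allowed
(c) forbidden (ΔL, ΔJ fail)
(d) allowed
(e) forbidden (parity, ΔJ fail)
(f) allowed
(g) forbidden (ΔS fails)
(h) allowed
(i) forbidden (parity, ΔS, ΔL, ΔJ fail)
Total allowed: 5 of 9.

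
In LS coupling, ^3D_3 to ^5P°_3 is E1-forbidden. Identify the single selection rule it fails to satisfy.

the ΔS = 0 rule

Parity must change: even → odd — ok.
ΔS = 0: S: 1 → 2 — fails.
ΔL = 0, ±1 (not L=0↔0): L: 2 → 1, ΔL = -1 — ok.
ΔJ = 0, ±1 (not J=0↔0): J: 3 → 3, ΔJ = +0 — ok.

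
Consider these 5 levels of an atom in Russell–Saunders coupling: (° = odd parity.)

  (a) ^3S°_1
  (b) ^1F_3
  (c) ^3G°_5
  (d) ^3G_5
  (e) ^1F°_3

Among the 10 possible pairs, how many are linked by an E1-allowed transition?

(a)–(b): forbidden (ΔS, ΔL, ΔJ).
(a)–(c): forbidden (parity, ΔL, ΔJ).
(a)–(d): forbidden (ΔL, ΔJ).
(a)–(e): forbidden (parity, ΔS, ΔL, ΔJ).
(b)–(c): forbidden (ΔS, ΔJ).
(b)–(d): forbidden (parity, ΔS, ΔJ).
(b)–(e): allowed.
(c)–(d): allowed.
(c)–(e): forbidden (parity, ΔS, ΔJ).
(d)–(e): forbidden (ΔS, ΔJ).
Allowed pairs: 2 of 10.

2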